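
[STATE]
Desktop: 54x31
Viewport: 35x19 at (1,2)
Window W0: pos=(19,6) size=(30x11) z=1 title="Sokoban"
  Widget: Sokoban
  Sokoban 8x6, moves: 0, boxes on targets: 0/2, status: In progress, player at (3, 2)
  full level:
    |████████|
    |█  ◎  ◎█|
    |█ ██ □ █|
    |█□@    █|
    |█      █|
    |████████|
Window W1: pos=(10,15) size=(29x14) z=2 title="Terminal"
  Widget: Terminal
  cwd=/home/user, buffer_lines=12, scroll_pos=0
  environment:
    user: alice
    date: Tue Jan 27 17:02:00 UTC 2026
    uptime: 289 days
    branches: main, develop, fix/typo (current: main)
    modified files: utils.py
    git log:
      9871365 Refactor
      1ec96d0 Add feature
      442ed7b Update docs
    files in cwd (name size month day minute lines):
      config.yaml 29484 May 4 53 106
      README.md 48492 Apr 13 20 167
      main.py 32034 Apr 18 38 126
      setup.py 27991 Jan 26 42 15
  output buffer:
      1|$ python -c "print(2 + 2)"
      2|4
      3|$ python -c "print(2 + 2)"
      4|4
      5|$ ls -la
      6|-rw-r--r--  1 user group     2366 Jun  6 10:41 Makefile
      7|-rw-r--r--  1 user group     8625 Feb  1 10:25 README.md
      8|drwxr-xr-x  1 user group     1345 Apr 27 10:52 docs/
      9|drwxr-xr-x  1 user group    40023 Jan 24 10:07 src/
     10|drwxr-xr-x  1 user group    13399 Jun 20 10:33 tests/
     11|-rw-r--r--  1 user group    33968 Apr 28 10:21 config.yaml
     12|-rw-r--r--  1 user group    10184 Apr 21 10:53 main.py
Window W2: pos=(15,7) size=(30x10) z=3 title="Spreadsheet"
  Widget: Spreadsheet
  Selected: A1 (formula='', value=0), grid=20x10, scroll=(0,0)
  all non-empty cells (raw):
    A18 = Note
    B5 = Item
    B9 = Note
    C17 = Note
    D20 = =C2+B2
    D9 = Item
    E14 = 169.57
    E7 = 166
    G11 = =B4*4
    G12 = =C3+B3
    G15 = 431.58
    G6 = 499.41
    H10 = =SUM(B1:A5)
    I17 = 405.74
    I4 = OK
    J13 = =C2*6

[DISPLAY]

                                   
                                   
                                   
                                   
                  ┏━━━━━━━━━━━━━━━━
              ┏━━━━━━━━━━━━━━━━━━━━
              ┃ Spreadsheet        
              ┠────────────────────
              ┃A1:                 
              ┃       A       B    
              ┃--------------------
              ┃  1      [0]       0
              ┃  2        0       0
         ┏━━━━┃  3        0       0
         ┃ Ter┗━━━━━━━━━━━━━━━━━━━━
         ┠─────────────────────────
         ┃$ python -c "print(2 + 2)
         ┃4                        
         ┃$ python -c "print(2 + 2)


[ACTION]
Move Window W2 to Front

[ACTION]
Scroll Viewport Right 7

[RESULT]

                                   
                                   
                                   
                                   
           ┏━━━━━━━━━━━━━━━━━━━━━━━
       ┏━━━━━━━━━━━━━━━━━━━━━━━━━━━
       ┃ Spreadsheet               
       ┠───────────────────────────
       ┃A1:                        
       ┃       A       B       C   
       ┃---------------------------
       ┃  1      [0]       0       
       ┃  2        0       0       
  ┏━━━━┃  3        0       0       
  ┃ Ter┗━━━━━━━━━━━━━━━━━━━━━━━━━━━
  ┠───────────────────────────┨    
  ┃$ python -c "print(2 + 2)" ┃    
  ┃4                          ┃    
  ┃$ python -c "print(2 + 2)" ┃    


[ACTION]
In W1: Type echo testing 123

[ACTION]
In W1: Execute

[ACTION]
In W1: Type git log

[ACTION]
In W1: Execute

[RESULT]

                                   
                                   
                                   
                                   
           ┏━━━━━━━━━━━━━━━━━━━━━━━
       ┏━━━━━━━━━━━━━━━━━━━━━━━━━━━
       ┃ Spreadsheet               
       ┠───────────────────────────
       ┃A1:                        
       ┃       A       B       C   
       ┃---------------------------
       ┃  1      [0]       0       
       ┃  2        0       0       
  ┏━━━━┃  3        0       0       
  ┃ Ter┗━━━━━━━━━━━━━━━━━━━━━━━━━━━
  ┠───────────────────────────┨    
  ┃drwxr-xr-x  1 user group   ┃    
  ┃-rw-r--r--  1 user group   ┃    
  ┃-rw-r--r--  1 user group   ┃    


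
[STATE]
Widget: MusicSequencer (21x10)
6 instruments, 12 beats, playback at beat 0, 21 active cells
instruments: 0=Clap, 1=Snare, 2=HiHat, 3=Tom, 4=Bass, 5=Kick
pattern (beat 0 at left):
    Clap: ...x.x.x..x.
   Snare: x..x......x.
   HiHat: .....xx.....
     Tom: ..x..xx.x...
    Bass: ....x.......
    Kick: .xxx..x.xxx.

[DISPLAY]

      ▼12345678901   
  Clap···█·█·█··█·   
 Snare█··█······█·   
 HiHat·····██·····   
   Tom··█··██·█···   
  Bass····█·······   
  Kick·███··█·███·   
                     
                     
                     


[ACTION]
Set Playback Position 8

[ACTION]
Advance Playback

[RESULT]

      012345678▼01   
  Clap···█·█·█··█·   
 Snare█··█······█·   
 HiHat·····██·····   
   Tom··█··██·█···   
  Bass····█·······   
  Kick·███··█·███·   
                     
                     
                     


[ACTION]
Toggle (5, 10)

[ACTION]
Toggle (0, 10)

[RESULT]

      012345678▼01   
  Clap···█·█·█····   
 Snare█··█······█·   
 HiHat·····██·····   
   Tom··█··██·█···   
  Bass····█·······   
  Kick·███··█·██··   
                     
                     
                     


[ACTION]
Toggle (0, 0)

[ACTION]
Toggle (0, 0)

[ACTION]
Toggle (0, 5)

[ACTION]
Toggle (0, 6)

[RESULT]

      012345678▼01   
  Clap···█··██····   
 Snare█··█······█·   
 HiHat·····██·····   
   Tom··█··██·█···   
  Bass····█·······   
  Kick·███··█·██··   
                     
                     
                     


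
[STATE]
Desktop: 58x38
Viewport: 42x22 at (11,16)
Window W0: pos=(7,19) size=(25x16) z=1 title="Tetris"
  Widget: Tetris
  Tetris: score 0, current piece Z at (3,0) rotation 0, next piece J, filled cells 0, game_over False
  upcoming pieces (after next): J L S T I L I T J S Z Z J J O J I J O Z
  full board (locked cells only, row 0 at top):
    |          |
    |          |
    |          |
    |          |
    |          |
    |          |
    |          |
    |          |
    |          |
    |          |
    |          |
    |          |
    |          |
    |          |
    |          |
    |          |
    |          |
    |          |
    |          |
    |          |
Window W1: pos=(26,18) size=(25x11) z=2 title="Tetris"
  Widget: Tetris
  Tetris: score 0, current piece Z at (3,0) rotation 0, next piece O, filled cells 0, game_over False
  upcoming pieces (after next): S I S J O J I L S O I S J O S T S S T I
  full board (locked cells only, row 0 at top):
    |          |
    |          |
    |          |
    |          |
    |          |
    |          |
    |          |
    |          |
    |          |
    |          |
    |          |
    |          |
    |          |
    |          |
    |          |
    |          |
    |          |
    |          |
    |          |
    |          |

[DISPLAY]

                                          
                                          
               ┏━━━━━━━━━━━━━━━━━━━━━━━┓  
━━━━━━━━━━━━━━━┃ Tetris                ┃  
tris           ┠───────────────────────┨  
───────────────┃          │Next:       ┃  
       │Next:  ┃          │▓▓          ┃  
       │█      ┃          │▓▓          ┃  
       │███    ┃          │            ┃  
       │       ┃          │            ┃  
       │       ┃          │            ┃  
       │       ┃          │Score:      ┃  
       │Score: ┗━━━━━━━━━━━━━━━━━━━━━━━┛  
       │0           ┃                     
       │            ┃                     
       │            ┃                     
       │            ┃                     
       │            ┃                     
━━━━━━━━━━━━━━━━━━━━┛                     
                                          
                                          
                                          


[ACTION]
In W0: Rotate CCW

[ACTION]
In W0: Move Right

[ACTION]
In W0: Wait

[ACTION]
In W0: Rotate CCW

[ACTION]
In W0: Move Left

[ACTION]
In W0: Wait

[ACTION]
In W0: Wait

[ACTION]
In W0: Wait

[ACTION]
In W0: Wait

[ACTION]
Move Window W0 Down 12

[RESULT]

                                          
                                          
               ┏━━━━━━━━━━━━━━━━━━━━━━━┓  
               ┃ Tetris                ┃  
               ┠───────────────────────┨  
               ┃          │Next:       ┃  
━━━━━━━━━━━━━━━┃          │▓▓          ┃  
tris           ┃          │▓▓          ┃  
───────────────┃          │            ┃  
       │Next:  ┃          │            ┃  
       │█      ┃          │            ┃  
       │███    ┃          │Score:      ┃  
       │       ┗━━━━━━━━━━━━━━━━━━━━━━━┛  
       │            ┃                     
       │            ┃                     
       │Score:      ┃                     
       │0           ┃                     
       │            ┃                     
       │            ┃                     
       │            ┃                     
       │            ┃                     
━━━━━━━━━━━━━━━━━━━━┛                     


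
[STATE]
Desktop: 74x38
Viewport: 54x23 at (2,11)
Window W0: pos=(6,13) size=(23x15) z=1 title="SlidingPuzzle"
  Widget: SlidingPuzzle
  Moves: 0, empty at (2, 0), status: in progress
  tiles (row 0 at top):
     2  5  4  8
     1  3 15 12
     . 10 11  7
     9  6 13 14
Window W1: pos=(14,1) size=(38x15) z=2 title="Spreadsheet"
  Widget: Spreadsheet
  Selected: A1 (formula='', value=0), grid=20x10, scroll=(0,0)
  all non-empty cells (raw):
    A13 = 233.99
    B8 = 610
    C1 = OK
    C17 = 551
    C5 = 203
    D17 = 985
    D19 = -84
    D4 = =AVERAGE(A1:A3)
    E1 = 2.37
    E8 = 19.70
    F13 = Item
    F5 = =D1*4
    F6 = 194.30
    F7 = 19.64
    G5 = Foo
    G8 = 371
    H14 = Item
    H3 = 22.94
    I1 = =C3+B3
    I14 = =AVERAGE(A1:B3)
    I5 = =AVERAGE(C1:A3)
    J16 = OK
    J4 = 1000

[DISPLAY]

            ┃  5        0       0     203       0┃    
            ┃  6        0       0       0       0┃    
    ┏━━━━━━━┃  7        0       0       0       0┃    
    ┃ Slidin┃  8        0     610       0       0┃    
    ┠───────┗━━━━━━━━━━━━━━━━━━━━━━━━━━━━━━━━━━━━┛    
    ┃┌────┬────┬────┬────┐┃                           
    ┃│  2 │  5 │  4 │  8 │┃                           
    ┃├────┼────┼────┼────┤┃                           
    ┃│  1 │  3 │ 15 │ 12 │┃                           
    ┃├────┼────┼────┼────┤┃                           
    ┃│    │ 10 │ 11 │  7 │┃                           
    ┃├────┼────┼────┼────┤┃                           
    ┃│  9 │  6 │ 13 │ 14 │┃                           
    ┃└────┴────┴────┴────┘┃                           
    ┃Moves: 0             ┃                           
    ┃                     ┃                           
    ┗━━━━━━━━━━━━━━━━━━━━━┛                           
                                                      
                                                      
                                                      
                                                      
                                                      
                                                      


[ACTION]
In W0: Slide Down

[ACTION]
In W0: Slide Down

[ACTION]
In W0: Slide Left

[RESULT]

            ┃  5        0       0     203       0┃    
            ┃  6        0       0       0       0┃    
    ┏━━━━━━━┃  7        0       0       0       0┃    
    ┃ Slidin┃  8        0     610       0       0┃    
    ┠───────┗━━━━━━━━━━━━━━━━━━━━━━━━━━━━━━━━━━━━┛    
    ┃┌────┬────┬────┬────┐┃                           
    ┃│  5 │    │  4 │  8 │┃                           
    ┃├────┼────┼────┼────┤┃                           
    ┃│  2 │  3 │ 15 │ 12 │┃                           
    ┃├────┼────┼────┼────┤┃                           
    ┃│  1 │ 10 │ 11 │  7 │┃                           
    ┃├────┼────┼────┼────┤┃                           
    ┃│  9 │  6 │ 13 │ 14 │┃                           
    ┃└────┴────┴────┴────┘┃                           
    ┃Moves: 3             ┃                           
    ┃                     ┃                           
    ┗━━━━━━━━━━━━━━━━━━━━━┛                           
                                                      
                                                      
                                                      
                                                      
                                                      
                                                      


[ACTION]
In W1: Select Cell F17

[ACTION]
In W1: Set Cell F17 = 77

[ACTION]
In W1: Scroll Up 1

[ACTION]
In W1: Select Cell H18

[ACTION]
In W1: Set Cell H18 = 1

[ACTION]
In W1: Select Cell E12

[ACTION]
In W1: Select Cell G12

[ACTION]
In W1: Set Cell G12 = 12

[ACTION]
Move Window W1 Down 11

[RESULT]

                                                      
            ┏━━━━━━━━━━━━━━━━━━━━━━━━━━━━━━━━━━━━┓    
    ┏━━━━━━━┃ Spreadsheet                        ┃    
    ┃ Slidin┠────────────────────────────────────┨    
    ┠───────┃G12: 12                             ┃    
    ┃┌────┬─┃       A       B       C       D    ┃    
    ┃│  5 │ ┃------------------------------------┃    
    ┃├────┼─┃  1        0       0OK             0┃    
    ┃│  2 │ ┃  2        0       0       0       0┃    
    ┃├────┼─┃  3        0       0       0       0┃    
    ┃│  1 │ ┃  4        0       0       0       0┃    
    ┃├────┼─┃  5        0       0     203       0┃    
    ┃│  9 │ ┃  6        0       0       0       0┃    
    ┃└────┴─┃  7        0       0       0       0┃    
    ┃Moves: ┃  8        0     610       0       0┃    
    ┃       ┗━━━━━━━━━━━━━━━━━━━━━━━━━━━━━━━━━━━━┛    
    ┗━━━━━━━━━━━━━━━━━━━━━┛                           
                                                      
                                                      
                                                      
                                                      
                                                      
                                                      


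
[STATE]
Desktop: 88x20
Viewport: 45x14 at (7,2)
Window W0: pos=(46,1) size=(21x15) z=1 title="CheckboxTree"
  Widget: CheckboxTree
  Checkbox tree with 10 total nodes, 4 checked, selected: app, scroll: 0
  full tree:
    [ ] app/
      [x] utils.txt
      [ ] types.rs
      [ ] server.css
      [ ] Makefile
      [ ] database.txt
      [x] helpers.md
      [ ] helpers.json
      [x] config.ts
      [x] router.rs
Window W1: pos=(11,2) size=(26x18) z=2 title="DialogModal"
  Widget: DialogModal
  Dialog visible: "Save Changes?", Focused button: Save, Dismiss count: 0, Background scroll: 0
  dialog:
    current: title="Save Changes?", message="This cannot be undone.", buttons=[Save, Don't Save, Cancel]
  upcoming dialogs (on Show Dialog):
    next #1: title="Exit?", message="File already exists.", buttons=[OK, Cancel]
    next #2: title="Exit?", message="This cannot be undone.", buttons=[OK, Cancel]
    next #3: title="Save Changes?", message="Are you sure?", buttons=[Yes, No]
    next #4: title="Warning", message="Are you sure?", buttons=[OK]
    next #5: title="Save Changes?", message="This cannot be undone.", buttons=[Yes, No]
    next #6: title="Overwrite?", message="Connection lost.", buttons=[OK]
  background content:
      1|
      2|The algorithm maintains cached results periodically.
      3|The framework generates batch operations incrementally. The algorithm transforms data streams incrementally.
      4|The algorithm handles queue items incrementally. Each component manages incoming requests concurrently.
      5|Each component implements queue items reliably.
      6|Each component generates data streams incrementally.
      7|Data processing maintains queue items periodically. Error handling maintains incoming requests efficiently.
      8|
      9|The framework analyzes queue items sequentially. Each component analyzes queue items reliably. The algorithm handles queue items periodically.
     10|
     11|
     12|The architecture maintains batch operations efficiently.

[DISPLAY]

    ┏━━━━━━━━━━━━━━━━━━━━━━━━┓         ┃ Chec
    ┃ DialogModal            ┃         ┠─────
    ┠────────────────────────┨         ┃>[-] 
    ┃                        ┃         ┃   [x
    ┃The algorithm maintains ┃         ┃   [ 
    ┃The framework generates ┃         ┃   [ 
    ┃The algorithm handles qu┃         ┃   [ 
    ┃Ea┌──────────────────┐nt┃         ┃   [ 
    ┃Ea│  Save Changes?   │es┃         ┃   [x
    ┃Da│This cannot be und│in┃         ┃   [ 
    ┃  │[Save]  Don't Save│  ┃         ┃   [x
    ┃Th└──────────────────┘ q┃         ┃   [x
    ┃                        ┃         ┃     
    ┃                        ┃         ┗━━━━━


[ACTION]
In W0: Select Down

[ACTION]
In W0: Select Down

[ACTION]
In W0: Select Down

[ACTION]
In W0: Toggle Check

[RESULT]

    ┏━━━━━━━━━━━━━━━━━━━━━━━━┓         ┃ Chec
    ┃ DialogModal            ┃         ┠─────
    ┠────────────────────────┨         ┃ [-] 
    ┃                        ┃         ┃   [x
    ┃The algorithm maintains ┃         ┃   [ 
    ┃The framework generates ┃         ┃>  [x
    ┃The algorithm handles qu┃         ┃   [ 
    ┃Ea┌──────────────────┐nt┃         ┃   [ 
    ┃Ea│  Save Changes?   │es┃         ┃   [x
    ┃Da│This cannot be und│in┃         ┃   [ 
    ┃  │[Save]  Don't Save│  ┃         ┃   [x
    ┃Th└──────────────────┘ q┃         ┃   [x
    ┃                        ┃         ┃     
    ┃                        ┃         ┗━━━━━


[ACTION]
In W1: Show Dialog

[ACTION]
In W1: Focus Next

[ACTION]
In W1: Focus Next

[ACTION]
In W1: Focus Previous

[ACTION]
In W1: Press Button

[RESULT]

    ┏━━━━━━━━━━━━━━━━━━━━━━━━┓         ┃ Chec
    ┃ DialogModal            ┃         ┠─────
    ┠────────────────────────┨         ┃ [-] 
    ┃                        ┃         ┃   [x
    ┃The algorithm maintains ┃         ┃   [ 
    ┃The framework generates ┃         ┃>  [x
    ┃The algorithm handles qu┃         ┃   [ 
    ┃Each component implement┃         ┃   [ 
    ┃Each component generates┃         ┃   [x
    ┃Data processing maintain┃         ┃   [ 
    ┃                        ┃         ┃   [x
    ┃The framework analyzes q┃         ┃   [x
    ┃                        ┃         ┃     
    ┃                        ┃         ┗━━━━━


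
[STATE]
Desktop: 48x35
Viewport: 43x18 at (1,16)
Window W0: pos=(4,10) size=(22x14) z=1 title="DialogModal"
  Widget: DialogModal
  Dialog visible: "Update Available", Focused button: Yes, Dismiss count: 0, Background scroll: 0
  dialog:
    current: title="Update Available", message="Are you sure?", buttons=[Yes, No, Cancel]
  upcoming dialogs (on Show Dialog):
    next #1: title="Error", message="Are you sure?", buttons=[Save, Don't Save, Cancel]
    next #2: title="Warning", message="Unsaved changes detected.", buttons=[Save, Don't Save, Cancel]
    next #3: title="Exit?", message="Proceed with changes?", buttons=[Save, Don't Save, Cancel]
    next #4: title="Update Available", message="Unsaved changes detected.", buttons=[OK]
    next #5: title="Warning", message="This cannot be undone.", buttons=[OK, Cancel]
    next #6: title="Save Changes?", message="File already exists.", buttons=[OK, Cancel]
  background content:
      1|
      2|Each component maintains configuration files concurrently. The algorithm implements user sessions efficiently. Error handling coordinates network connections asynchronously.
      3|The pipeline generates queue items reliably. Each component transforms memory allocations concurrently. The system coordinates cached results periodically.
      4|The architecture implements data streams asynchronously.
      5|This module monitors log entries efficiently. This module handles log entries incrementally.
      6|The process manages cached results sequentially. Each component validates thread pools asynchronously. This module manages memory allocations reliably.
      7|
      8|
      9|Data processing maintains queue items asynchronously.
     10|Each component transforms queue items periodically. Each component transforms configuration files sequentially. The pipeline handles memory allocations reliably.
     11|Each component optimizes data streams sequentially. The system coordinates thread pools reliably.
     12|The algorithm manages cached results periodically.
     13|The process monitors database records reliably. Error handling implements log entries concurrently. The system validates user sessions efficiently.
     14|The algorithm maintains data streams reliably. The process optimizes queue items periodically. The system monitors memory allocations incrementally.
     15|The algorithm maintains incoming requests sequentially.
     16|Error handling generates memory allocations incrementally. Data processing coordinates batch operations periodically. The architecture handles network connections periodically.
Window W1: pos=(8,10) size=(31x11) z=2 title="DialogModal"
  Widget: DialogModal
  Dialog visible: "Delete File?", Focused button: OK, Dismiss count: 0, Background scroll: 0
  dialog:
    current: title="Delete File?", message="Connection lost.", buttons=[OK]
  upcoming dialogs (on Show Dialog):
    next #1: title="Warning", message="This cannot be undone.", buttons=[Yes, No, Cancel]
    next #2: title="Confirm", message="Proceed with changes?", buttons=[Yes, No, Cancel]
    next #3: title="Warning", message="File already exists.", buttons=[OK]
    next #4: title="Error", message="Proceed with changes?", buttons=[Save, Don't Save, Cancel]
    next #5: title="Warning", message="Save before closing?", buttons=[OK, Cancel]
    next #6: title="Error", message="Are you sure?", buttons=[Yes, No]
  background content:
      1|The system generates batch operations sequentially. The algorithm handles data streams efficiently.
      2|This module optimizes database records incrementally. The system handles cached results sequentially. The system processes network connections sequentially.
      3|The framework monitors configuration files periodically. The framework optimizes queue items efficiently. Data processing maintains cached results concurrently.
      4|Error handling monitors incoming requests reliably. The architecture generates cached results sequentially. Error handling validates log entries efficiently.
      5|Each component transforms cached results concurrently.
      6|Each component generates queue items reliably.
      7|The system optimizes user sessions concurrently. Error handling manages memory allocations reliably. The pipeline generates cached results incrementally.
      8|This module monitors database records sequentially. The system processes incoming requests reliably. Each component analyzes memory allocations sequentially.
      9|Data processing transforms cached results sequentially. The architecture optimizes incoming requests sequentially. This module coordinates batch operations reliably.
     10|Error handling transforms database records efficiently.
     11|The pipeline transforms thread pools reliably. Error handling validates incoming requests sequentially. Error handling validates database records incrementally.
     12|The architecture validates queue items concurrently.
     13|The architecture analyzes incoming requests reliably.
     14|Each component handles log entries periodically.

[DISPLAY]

   ┃Th│┃Erro│ Connection lost. │incom┃     
   ┃Th│┃Each│       [OK]       │s cac┃     
   ┃Th│┃Each└──────────────────┘ queu┃     
   ┃  └┃The system optimizes user ses┃     
   ┃   ┗━━━━━━━━━━━━━━━━━━━━━━━━━━━━━┛     
   ┃Data processing main┃                  
   ┃Each component trans┃                  
   ┗━━━━━━━━━━━━━━━━━━━━┛                  
                                           
                                           
                                           
                                           
                                           
                                           
                                           
                                           
                                           
                                           


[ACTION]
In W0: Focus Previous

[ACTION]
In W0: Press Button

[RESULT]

   ┃The┃Erro│ Connection lost. │incom┃     
   ┃Thi┃Each│       [OK]       │s cac┃     
   ┃The┃Each└──────────────────┘ queu┃     
   ┃   ┃The system optimizes user ses┃     
   ┃   ┗━━━━━━━━━━━━━━━━━━━━━━━━━━━━━┛     
   ┃Data processing main┃                  
   ┃Each component trans┃                  
   ┗━━━━━━━━━━━━━━━━━━━━┛                  
                                           
                                           
                                           
                                           
                                           
                                           
                                           
                                           
                                           
                                           


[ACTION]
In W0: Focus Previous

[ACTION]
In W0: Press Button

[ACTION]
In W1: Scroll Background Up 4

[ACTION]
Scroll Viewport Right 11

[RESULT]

The┃Erro│ Connection lost. │incom┃         
Thi┃Each│       [OK]       │s cac┃         
The┃Each└──────────────────┘ queu┃         
   ┃The system optimizes user ses┃         
   ┗━━━━━━━━━━━━━━━━━━━━━━━━━━━━━┛         
Data processing main┃                      
Each component trans┃                      
━━━━━━━━━━━━━━━━━━━━┛                      
                                           
                                           
                                           
                                           
                                           
                                           
                                           
                                           
                                           
                                           


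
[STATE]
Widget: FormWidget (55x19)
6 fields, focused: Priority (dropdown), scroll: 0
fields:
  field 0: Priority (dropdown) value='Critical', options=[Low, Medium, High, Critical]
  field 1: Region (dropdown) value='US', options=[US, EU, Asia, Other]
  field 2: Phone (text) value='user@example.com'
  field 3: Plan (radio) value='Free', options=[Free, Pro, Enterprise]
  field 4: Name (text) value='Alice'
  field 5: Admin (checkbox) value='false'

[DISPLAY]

> Priority:   [Critical                              ▼]
  Region:     [US                                    ▼]
  Phone:      [user@example.com                       ]
  Plan:       (●) Free  ( ) Pro  ( ) Enterprise        
  Name:       [Alice                                  ]
  Admin:      [ ]                                      
                                                       
                                                       
                                                       
                                                       
                                                       
                                                       
                                                       
                                                       
                                                       
                                                       
                                                       
                                                       
                                                       


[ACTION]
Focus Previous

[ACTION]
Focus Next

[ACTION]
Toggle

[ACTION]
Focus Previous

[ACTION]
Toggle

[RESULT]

  Priority:   [Critical                              ▼]
  Region:     [US                                    ▼]
  Phone:      [user@example.com                       ]
  Plan:       (●) Free  ( ) Pro  ( ) Enterprise        
  Name:       [Alice                                  ]
> Admin:      [x]                                      
                                                       
                                                       
                                                       
                                                       
                                                       
                                                       
                                                       
                                                       
                                                       
                                                       
                                                       
                                                       
                                                       


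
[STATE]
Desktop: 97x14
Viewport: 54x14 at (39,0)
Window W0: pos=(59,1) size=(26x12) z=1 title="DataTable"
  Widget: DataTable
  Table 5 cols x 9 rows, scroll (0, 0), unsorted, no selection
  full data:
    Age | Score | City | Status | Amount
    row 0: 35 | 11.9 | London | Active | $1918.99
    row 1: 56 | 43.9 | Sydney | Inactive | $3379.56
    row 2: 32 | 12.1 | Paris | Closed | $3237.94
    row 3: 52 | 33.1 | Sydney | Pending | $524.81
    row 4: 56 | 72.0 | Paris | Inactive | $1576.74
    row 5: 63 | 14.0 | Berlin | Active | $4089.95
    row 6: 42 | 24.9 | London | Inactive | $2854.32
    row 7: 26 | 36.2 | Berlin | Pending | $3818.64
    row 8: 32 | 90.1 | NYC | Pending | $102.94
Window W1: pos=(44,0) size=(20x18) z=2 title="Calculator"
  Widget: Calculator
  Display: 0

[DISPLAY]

     ┏━━━━━━━━━━━━━━━━━━┓                             
     ┃ Calculator       ┃━━━━━━━━━━━━━━━━━━━━┓        
     ┠──────────────────┨aTable              ┃        
     ┃                 0┃────────────────────┨        
     ┃┌───┬───┬───┬───┐ ┃Score│City  │Status ┃        
     ┃│ 7 │ 8 │ 9 │ ÷ │ ┃─────┼──────┼───────┃        
     ┃├───┼───┼───┼───┤ ┃11.9 │London│Active ┃        
     ┃│ 4 │ 5 │ 6 │ × │ ┃43.9 │Sydney│Inactiv┃        
     ┃├───┼───┼───┼───┤ ┃12.1 │Paris │Closed ┃        
     ┃│ 1 │ 2 │ 3 │ - │ ┃33.1 │Sydney│Pending┃        
     ┃├───┼───┼───┼───┤ ┃72.0 │Paris │Inactiv┃        
     ┃│ 0 │ . │ = │ + │ ┃14.0 │Berlin│Active ┃        
     ┃├───┼───┼───┼───┤ ┃━━━━━━━━━━━━━━━━━━━━┛        
     ┃│ C │ MC│ MR│ M+│ ┃                             


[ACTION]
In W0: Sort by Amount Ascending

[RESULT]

     ┏━━━━━━━━━━━━━━━━━━┓                             
     ┃ Calculator       ┃━━━━━━━━━━━━━━━━━━━━┓        
     ┠──────────────────┨aTable              ┃        
     ┃                 0┃────────────────────┨        
     ┃┌───┬───┬───┬───┐ ┃Score│City  │Status ┃        
     ┃│ 7 │ 8 │ 9 │ ÷ │ ┃─────┼──────┼───────┃        
     ┃├───┼───┼───┼───┤ ┃90.1 │NYC   │Pending┃        
     ┃│ 4 │ 5 │ 6 │ × │ ┃33.1 │Sydney│Pending┃        
     ┃├───┼───┼───┼───┤ ┃72.0 │Paris │Inactiv┃        
     ┃│ 1 │ 2 │ 3 │ - │ ┃11.9 │London│Active ┃        
     ┃├───┼───┼───┼───┤ ┃24.9 │London│Inactiv┃        
     ┃│ 0 │ . │ = │ + │ ┃12.1 │Paris │Closed ┃        
     ┃├───┼───┼───┼───┤ ┃━━━━━━━━━━━━━━━━━━━━┛        
     ┃│ C │ MC│ MR│ M+│ ┃                             


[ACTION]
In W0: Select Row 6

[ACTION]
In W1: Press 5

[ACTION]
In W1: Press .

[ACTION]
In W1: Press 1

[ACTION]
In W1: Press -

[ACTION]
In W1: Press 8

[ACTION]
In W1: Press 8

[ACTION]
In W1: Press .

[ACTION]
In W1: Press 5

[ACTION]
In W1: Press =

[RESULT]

     ┏━━━━━━━━━━━━━━━━━━┓                             
     ┃ Calculator       ┃━━━━━━━━━━━━━━━━━━━━┓        
     ┠──────────────────┨aTable              ┃        
     ┃             -83.4┃────────────────────┨        
     ┃┌───┬───┬───┬───┐ ┃Score│City  │Status ┃        
     ┃│ 7 │ 8 │ 9 │ ÷ │ ┃─────┼──────┼───────┃        
     ┃├───┼───┼───┼───┤ ┃90.1 │NYC   │Pending┃        
     ┃│ 4 │ 5 │ 6 │ × │ ┃33.1 │Sydney│Pending┃        
     ┃├───┼───┼───┼───┤ ┃72.0 │Paris │Inactiv┃        
     ┃│ 1 │ 2 │ 3 │ - │ ┃11.9 │London│Active ┃        
     ┃├───┼───┼───┼───┤ ┃24.9 │London│Inactiv┃        
     ┃│ 0 │ . │ = │ + │ ┃12.1 │Paris │Closed ┃        
     ┃├───┼───┼───┼───┤ ┃━━━━━━━━━━━━━━━━━━━━┛        
     ┃│ C │ MC│ MR│ M+│ ┃                             


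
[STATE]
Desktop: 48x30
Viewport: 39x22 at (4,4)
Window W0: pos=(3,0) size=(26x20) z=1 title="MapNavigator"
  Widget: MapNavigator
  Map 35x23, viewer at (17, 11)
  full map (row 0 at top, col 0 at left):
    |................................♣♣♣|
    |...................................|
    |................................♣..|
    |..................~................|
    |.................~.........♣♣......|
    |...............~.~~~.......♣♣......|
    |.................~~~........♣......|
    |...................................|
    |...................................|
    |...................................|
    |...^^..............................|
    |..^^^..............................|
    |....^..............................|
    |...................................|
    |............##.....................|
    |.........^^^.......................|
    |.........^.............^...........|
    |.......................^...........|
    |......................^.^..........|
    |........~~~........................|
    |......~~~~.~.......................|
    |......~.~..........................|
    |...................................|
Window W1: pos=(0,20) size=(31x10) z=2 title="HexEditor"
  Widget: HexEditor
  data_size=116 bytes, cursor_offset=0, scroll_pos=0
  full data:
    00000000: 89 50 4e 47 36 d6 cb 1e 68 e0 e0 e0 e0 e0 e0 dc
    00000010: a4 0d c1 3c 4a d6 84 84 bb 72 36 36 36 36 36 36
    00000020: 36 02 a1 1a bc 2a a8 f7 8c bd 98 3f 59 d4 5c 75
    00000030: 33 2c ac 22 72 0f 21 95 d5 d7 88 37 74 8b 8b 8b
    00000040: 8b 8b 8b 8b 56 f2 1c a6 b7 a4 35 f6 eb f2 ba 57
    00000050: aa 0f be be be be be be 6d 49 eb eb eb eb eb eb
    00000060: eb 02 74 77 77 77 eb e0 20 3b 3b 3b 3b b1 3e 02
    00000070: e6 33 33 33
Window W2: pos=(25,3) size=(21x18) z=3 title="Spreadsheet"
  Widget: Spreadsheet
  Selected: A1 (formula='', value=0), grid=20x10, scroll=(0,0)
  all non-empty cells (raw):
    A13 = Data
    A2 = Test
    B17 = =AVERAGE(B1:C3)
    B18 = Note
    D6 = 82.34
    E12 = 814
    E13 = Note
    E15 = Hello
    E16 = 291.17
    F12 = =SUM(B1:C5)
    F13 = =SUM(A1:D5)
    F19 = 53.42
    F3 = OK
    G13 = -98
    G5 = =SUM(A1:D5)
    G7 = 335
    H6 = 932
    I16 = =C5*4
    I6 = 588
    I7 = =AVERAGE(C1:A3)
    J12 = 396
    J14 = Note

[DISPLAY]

............~........┃ Spreadsheet     
..........~.~~~......┠─────────────────
............~~~......┃A1:              
.....................┃       A       B 
.....................┃-----------------
.....................┃  1      [0]     
.....................┃  2 Test         
............@........┃  3        0     
.....................┃  4        0     
.....................┃  5        0     
.......##............┃  6        0     
....^^^..............┃  7        0     
....^.............^..┃  8        0     
..................^..┃  9        0     
.................^.^.┃ 10        0     
━━━━━━━━━━━━━━━━━━━━━┃ 11        0     
━━━━━━━━━━━━━━━━━━━━━┗━━━━━━━━━━━━━━━━━
xEditor                   ┃            
──────────────────────────┨            
00000  89 50 4e 47 36 d6 c┃            
00010  a4 0d c1 3c 4a d6 8┃            
00020  36 02 a1 1a bc 2a a┃            


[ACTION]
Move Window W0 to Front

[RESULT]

............~.........♣♣┃readsheet     
..........~.~~~.......♣♣┃──────────────
............~~~........♣┃              
........................┃    A       B 
........................┃--------------
........................┃      [0]     
........................┃ Test         
............@...........┃        0     
........................┃        0     
........................┃        0     
.......##...............┃        0     
....^^^.................┃        0     
....^.............^.....┃        0     
..................^.....┃        0     
.................^.^....┃        0     
━━━━━━━━━━━━━━━━━━━━━━━━┛        0     
━━━━━━━━━━━━━━━━━━━━━┗━━━━━━━━━━━━━━━━━
xEditor                   ┃            
──────────────────────────┨            
00000  89 50 4e 47 36 d6 c┃            
00010  a4 0d c1 3c 4a d6 8┃            
00020  36 02 a1 1a bc 2a a┃            


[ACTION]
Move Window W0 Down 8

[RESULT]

                     ┃ Spreadsheet     
                     ┠─────────────────
                     ┃A1:              
                     ┃       A       B 
━━━━━━━━━━━━━━━━━━━━━━━━┓--------------
 MapNavigator           ┃      [0]     
────────────────────────┨ Test         
.............~..........┃        0     
............~.........♣♣┃        0     
..........~.~~~.......♣♣┃        0     
............~~~........♣┃        0     
........................┃        0     
........................┃        0     
........................┃        0     
........................┃        0     
............@...........┃        0     
........................┃━━━━━━━━━━━━━━
........................┃ ┃            
.......##...............┃─┨            
....^^^.................┃c┃            
....^.............^.....┃8┃            
..................^.....┃a┃            


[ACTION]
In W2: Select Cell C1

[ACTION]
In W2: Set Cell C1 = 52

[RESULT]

                     ┃ Spreadsheet     
                     ┠─────────────────
                     ┃C1: 52           
                     ┃       A       B 
━━━━━━━━━━━━━━━━━━━━━━━━┓--------------
 MapNavigator           ┃        0     
────────────────────────┨ Test         
.............~..........┃        0     
............~.........♣♣┃        0     
..........~.~~~.......♣♣┃        0     
............~~~........♣┃        0     
........................┃        0     
........................┃        0     
........................┃        0     
........................┃        0     
............@...........┃        0     
........................┃━━━━━━━━━━━━━━
........................┃ ┃            
.......##...............┃─┨            
....^^^.................┃c┃            
....^.............^.....┃8┃            
..................^.....┃a┃            
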